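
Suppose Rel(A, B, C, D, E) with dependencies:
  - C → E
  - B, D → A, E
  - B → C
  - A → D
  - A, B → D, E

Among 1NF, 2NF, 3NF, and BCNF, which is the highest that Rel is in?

Candidate keys: {A, B}, {B, D}. Prime attributes: {A, B, D}.
C → E: {C}⁺ = {C, E}, which is not all of the attributes, so the left side is not a superkey — BCNF is violated.
C → E has non-prime {E} on the right and a non-superkey on the left, so 3NF fails.
Since {B} ⊂ {A, B} and {B}⁺ ⊇ {C, E} with {C, E} non-prime, there is a partial dependency; 2NF fails.

1NF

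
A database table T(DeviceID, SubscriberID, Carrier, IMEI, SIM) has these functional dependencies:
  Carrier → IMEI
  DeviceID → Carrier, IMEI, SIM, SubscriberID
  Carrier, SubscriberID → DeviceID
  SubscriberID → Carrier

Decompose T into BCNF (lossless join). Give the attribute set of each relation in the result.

{Carrier, DeviceID, SIM, SubscriberID}; {Carrier, IMEI}

Candidate keys of the original relation: {DeviceID}, {SubscriberID}.
{Carrier, DeviceID, IMEI, SIM, SubscriberID}: {Carrier} determines {Carrier, IMEI} here but is not a superkey — split on Carrier → IMEI, giving {Carrier, IMEI} and {Carrier, DeviceID, SIM, SubscriberID}.
{Carrier, IMEI} is in BCNF.
{Carrier, DeviceID, SIM, SubscriberID} is in BCNF.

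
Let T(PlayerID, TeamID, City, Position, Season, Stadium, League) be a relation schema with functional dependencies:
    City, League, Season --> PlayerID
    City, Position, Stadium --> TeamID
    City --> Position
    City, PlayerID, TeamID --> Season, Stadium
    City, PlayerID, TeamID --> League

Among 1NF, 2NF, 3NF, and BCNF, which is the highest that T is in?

Candidate keys: {City, League, Season, Stadium}, {City, League, Season, TeamID}, {City, PlayerID, Stadium}, {City, PlayerID, TeamID}. Prime attributes: {City, League, PlayerID, Season, Stadium, TeamID}.
City, League, Season --> PlayerID breaks BCNF: {City, League, Season}⁺ = {City, League, PlayerID, Position, Season}, so {City, League, Season} is not a superkey.
Because {Position} is non-prime and the left side of City --> Position is not a superkey, the relation is not in 3NF.
Since {City} ⊂ {City, PlayerID, Stadium} and {City}⁺ ⊇ {Position} with {Position} non-prime, there is a partial dependency; 2NF fails.

1NF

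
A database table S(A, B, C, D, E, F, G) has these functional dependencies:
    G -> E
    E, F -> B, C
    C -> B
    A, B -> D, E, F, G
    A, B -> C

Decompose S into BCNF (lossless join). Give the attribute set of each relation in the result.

{A, D, F, G}; {B, C}; {C, F, G}; {E, G}

Candidate keys of the original relation: {A, B}, {A, C}, {A, E, F}, {A, F, G}.
Within {A, B, C, D, E, F, G}: {G}⁺ ∩ {A, B, C, D, E, F, G} = {E, G}, not the whole set, so G -> E violates BCNF; decompose into {E, G} and {A, B, C, D, F, G}.
{E, G} is in BCNF.
Within {A, B, C, D, F, G}: {C}⁺ ∩ {A, B, C, D, F, G} = {B, C}, not the whole set, so C -> B violates BCNF; decompose into {B, C} and {A, C, D, F, G}.
{B, C} is in BCNF.
Within {A, C, D, F, G}: {F, G}⁺ ∩ {A, C, D, F, G} = {C, F, G}, not the whole set, so F, G -> C violates BCNF; decompose into {C, F, G} and {A, D, F, G}.
{C, F, G} is in BCNF.
{A, D, F, G} is in BCNF.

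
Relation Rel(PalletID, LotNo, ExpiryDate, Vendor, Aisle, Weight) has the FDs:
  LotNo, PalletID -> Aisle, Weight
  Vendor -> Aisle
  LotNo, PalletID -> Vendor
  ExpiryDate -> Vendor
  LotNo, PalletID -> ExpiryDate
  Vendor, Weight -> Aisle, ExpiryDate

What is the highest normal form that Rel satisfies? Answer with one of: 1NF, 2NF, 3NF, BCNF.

2NF

Candidate key: {LotNo, PalletID}. Prime attributes: {LotNo, PalletID}.
Vendor -> Aisle breaks BCNF: {Vendor}⁺ = {Aisle, Vendor}, so {Vendor} is not a superkey.
Because {Aisle} is non-prime and the left side of Vendor -> Aisle is not a superkey, the relation is not in 3NF.
No proper subset of a key has a non-prime attribute in its closure, so there is no partial dependency; 2NF holds.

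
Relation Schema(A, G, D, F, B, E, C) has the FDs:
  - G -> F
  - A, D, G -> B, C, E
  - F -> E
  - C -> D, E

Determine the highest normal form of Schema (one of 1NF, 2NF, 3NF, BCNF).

Candidate keys: {A, C, G}, {A, D, G}. Prime attributes: {A, C, D, G}.
G -> F: {G}⁺ = {E, F, G}, which is not all of the attributes, so the left side is not a superkey — BCNF is violated.
Because {F} is non-prime and the left side of G -> F is not a superkey, the relation is not in 3NF.
{C} is a proper subset of the key {A, C, G}, and {C}⁺ contains the non-prime attribute {E} — a partial dependency, so 2NF is violated.

1NF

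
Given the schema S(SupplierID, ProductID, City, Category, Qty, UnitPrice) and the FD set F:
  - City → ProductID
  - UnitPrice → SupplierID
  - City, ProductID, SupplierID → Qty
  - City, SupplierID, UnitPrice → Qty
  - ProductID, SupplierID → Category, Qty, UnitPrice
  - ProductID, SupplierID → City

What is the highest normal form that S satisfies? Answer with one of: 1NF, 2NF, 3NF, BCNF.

Candidate keys: {City, SupplierID}, {City, UnitPrice}, {ProductID, SupplierID}, {ProductID, UnitPrice}. Prime attributes: {City, ProductID, SupplierID, UnitPrice}.
City → ProductID breaks BCNF: {City}⁺ = {City, ProductID}, so {City} is not a superkey.
Its right-hand attributes {ProductID} are all prime, as are those of every other non-superkey FD — the relation is in 3NF.

3NF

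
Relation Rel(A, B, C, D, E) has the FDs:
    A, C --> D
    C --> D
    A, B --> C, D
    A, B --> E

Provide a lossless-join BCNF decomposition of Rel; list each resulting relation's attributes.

{A, B, C, E}; {C, D}

Candidate key of the original relation: {A, B}.
{A, B, C, D, E}: {A, C} determines {A, C, D} here but is not a superkey — split on A, C --> D, giving {A, C, D} and {A, B, C, E}.
{A, C, D}: {C} determines {C, D} here but is not a superkey — split on C --> D, giving {C, D} and {A, C}.
{C, D}: every determinant is a superkey — BCNF.
{A, C}: every determinant is a superkey — BCNF.
{A, B, C, E}: every determinant is a superkey — BCNF.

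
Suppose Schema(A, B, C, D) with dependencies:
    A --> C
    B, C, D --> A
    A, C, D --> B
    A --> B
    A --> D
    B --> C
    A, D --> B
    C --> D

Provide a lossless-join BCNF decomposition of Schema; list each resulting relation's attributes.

{A, B, C}; {C, D}

Candidate keys of the original relation: {A}, {B}.
In {A, B, C, D}, {C} is not a superkey ({C}⁺ restricted to this set is {C, D}), so split on C --> D into {C, D} and {A, B, C}.
{C, D}: every determinant is a superkey — BCNF.
{A, B, C}: every determinant is a superkey — BCNF.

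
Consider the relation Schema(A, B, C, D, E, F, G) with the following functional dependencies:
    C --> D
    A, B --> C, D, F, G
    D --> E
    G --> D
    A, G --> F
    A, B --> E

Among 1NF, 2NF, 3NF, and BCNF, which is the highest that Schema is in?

Candidate key: {A, B}. Prime attributes: {A, B}.
C --> D: {C}⁺ = {C, D, E}, which is not all of the attributes, so the left side is not a superkey — BCNF is violated.
C --> D determines the non-prime attribute {D} from a non-superkey — 3NF is violated.
No non-prime attribute depends on a proper subset of any candidate key, so 2NF holds.

2NF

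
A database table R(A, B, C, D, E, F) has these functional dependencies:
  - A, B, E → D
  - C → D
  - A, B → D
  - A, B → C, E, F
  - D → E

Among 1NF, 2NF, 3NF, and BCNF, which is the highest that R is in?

2NF

Candidate key: {A, B}. Prime attributes: {A, B}.
C → D breaks BCNF: {C}⁺ = {C, D, E}, so {C} is not a superkey.
C → D determines the non-prime attribute {D} from a non-superkey — 3NF is violated.
No non-prime attribute depends on a proper subset of any candidate key, so 2NF holds.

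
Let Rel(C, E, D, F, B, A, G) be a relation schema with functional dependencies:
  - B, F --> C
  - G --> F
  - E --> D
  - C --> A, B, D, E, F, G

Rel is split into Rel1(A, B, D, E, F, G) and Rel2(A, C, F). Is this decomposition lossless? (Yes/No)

Rel1 ∩ Rel2 = {A, F}; its closure under F is {A, F}.
The closure covers neither Rel1 nor Rel2 entirely; the join is not lossless.

No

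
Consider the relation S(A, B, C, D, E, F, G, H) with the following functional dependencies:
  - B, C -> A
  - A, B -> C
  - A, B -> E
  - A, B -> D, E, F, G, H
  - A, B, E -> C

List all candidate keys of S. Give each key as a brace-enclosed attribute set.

{A, B}, {B, C}

{B} never appears on the right of any FD, so every key must include it.
{A, B}⁺ = {A, B, C, D, E, F, G, H} — all of the relation — so {A, B} is a candidate key.
{B, C}⁺ = {A, B, C, D, E, F, G, H} — all of the relation — so {B, C} is a candidate key.
Any other superkey properly contains one of these, so there are no further candidate keys.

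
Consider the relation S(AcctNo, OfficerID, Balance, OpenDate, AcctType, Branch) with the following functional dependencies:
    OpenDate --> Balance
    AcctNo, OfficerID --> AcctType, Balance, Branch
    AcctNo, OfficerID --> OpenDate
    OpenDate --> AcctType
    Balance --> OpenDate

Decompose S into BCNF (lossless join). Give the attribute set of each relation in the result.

{AcctNo, Branch, OfficerID, OpenDate}; {AcctType, Balance, OpenDate}

Candidate key of the original relation: {AcctNo, OfficerID}.
{AcctNo, AcctType, Balance, Branch, OfficerID, OpenDate}: {OpenDate} determines {AcctType, Balance, OpenDate} here but is not a superkey — split on OpenDate --> AcctType, Balance, giving {AcctType, Balance, OpenDate} and {AcctNo, Branch, OfficerID, OpenDate}.
{AcctType, Balance, OpenDate} is in BCNF.
{AcctNo, Branch, OfficerID, OpenDate} is in BCNF.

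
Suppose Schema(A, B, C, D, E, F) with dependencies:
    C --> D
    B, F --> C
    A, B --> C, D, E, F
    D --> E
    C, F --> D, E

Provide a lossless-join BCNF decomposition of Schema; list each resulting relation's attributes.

{A, B, F}; {B, C, F}; {C, D}; {D, E}

Candidate key of the original relation: {A, B}.
In {A, B, C, D, E, F}, {C} is not a superkey ({C}⁺ restricted to this set is {C, D, E}), so split on C --> D, E into {C, D, E} and {A, B, C, F}.
In {C, D, E}, {D} is not a superkey ({D}⁺ restricted to this set is {D, E}), so split on D --> E into {D, E} and {C, D}.
{D, E}: every determinant is a superkey — BCNF.
{C, D}: every determinant is a superkey — BCNF.
In {A, B, C, F}, {B, F} is not a superkey ({B, F}⁺ restricted to this set is {B, C, F}), so split on B, F --> C into {B, C, F} and {A, B, F}.
{B, C, F}: every determinant is a superkey — BCNF.
{A, B, F}: every determinant is a superkey — BCNF.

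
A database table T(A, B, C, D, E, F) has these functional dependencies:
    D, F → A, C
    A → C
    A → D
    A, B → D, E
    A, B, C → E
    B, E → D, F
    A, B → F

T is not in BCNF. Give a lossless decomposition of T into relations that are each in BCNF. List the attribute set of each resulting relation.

{A, C, D}; {A, F}; {B, D, E, F}

Candidate keys of the original relation: {A, B}, {B, D, F}, {B, E}.
In {A, B, C, D, E, F}, {D, F} is not a superkey ({D, F}⁺ restricted to this set is {A, C, D, F}), so split on D, F → A, C into {A, C, D, F} and {B, D, E, F}.
In {A, C, D, F}, {A} is not a superkey ({A}⁺ restricted to this set is {A, C, D}), so split on A → C, D into {A, C, D} and {A, F}.
{A, C, D} has no BCNF violation.
{A, F} has no BCNF violation.
{B, D, E, F} has no BCNF violation.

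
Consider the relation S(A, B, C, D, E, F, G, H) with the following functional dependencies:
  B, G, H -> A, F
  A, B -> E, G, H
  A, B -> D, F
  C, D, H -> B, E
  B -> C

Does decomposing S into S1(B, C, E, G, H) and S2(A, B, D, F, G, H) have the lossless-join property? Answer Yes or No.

Common attributes: {B, G, H}; their closure is {A, B, C, D, E, F, G, H}.
S1 is contained in that closure, so S1 ∩ S2 -> S1 holds and the join is lossless.

Yes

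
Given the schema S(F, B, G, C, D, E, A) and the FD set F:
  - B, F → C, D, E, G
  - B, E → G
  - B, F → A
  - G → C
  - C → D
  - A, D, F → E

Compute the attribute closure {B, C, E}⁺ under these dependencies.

Start with {B, C, E}.
B, E → G applies; add {G} → now {B, C, E, G}.
C → D applies; add {D} → now {B, C, D, E, G}.
No further FD applies.

{B, C, D, E, G}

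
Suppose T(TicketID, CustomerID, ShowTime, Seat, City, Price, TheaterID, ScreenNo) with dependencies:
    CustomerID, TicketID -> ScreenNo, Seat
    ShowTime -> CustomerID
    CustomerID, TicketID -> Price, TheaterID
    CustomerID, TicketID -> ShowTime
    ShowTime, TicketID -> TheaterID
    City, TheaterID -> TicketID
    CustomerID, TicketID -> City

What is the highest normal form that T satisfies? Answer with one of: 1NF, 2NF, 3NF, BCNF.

Candidate keys: {City, CustomerID, TheaterID}, {City, ShowTime, TheaterID}, {CustomerID, TicketID}, {ShowTime, TicketID}. Prime attributes: {City, CustomerID, ShowTime, TheaterID, TicketID}.
For ShowTime -> CustomerID we have {ShowTime}⁺ = {CustomerID, ShowTime}; {ShowTime} is not a superkey, so BCNF fails.
But every attribute on its right side ({CustomerID}) is prime, and the same holds for every other non-superkey FD, so 3NF still holds.

3NF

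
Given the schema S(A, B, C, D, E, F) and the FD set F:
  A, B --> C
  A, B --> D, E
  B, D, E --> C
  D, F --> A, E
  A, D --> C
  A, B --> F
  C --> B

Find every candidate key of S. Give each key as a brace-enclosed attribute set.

{A, B}, {A, C}, {A, D}, {D, F}

Closure of {A, B} is {A, B, C, D, E, F}, the whole schema; {A, B} is a candidate key.
Closure of {A, C} is {A, B, C, D, E, F}, the whole schema; {A, C} is a candidate key.
Closure of {A, D} is {A, B, C, D, E, F}, the whole schema; {A, D} is a candidate key.
Closure of {D, F} is {A, B, C, D, E, F}, the whole schema; {D, F} is a candidate key.
These are minimal and exhaustive — every other superkey contains one of them.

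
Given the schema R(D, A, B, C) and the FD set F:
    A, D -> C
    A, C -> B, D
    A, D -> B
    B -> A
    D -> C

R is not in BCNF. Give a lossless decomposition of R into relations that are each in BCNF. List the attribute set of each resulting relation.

{A, B}; {B, D}; {C, D}

Candidate keys of the original relation: {A, C}, {A, D}, {B, C}, {B, D}.
{A, B, C, D}: {B} determines {A, B} here but is not a superkey — split on B -> A, giving {A, B} and {B, C, D}.
{A, B} has no BCNF violation.
{B, C, D}: {D} determines {C, D} here but is not a superkey — split on D -> C, giving {C, D} and {B, D}.
{C, D} has no BCNF violation.
{B, D} has no BCNF violation.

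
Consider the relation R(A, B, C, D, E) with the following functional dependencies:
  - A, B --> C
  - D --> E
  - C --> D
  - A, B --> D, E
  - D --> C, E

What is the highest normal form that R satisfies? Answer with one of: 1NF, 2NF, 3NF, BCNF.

Candidate key: {A, B}. Prime attributes: {A, B}.
D --> E: {D}⁺ = {C, D, E}, which is not all of the attributes, so the left side is not a superkey — BCNF is violated.
D --> E has non-prime {E} on the right and a non-superkey on the left, so 3NF fails.
No non-prime attribute depends on a proper subset of any candidate key, so 2NF holds.

2NF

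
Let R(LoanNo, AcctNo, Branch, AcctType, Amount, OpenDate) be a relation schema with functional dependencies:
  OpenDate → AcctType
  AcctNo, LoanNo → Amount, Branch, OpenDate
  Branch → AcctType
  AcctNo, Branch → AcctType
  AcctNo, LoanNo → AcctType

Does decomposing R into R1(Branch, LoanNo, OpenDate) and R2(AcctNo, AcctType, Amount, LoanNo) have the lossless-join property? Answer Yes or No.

Common attributes: {LoanNo}; their closure is {LoanNo}.
The closure covers neither R1 nor R2 entirely; the join is not lossless.

No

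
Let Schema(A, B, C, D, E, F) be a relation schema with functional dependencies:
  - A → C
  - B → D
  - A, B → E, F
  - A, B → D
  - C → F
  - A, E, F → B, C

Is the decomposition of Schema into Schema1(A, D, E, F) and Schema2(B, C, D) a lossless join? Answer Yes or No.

Schema1 ∩ Schema2 = {D}; its closure under F is {D}.
Schema1 ⊄ {D} and Schema2 ⊄ {D}, so the split is lossy.

No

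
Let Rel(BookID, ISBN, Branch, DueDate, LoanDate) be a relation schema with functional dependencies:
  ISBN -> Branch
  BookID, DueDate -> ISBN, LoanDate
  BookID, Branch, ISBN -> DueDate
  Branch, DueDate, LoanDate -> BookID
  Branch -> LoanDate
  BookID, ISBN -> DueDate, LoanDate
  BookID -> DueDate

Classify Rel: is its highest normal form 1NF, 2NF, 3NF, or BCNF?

1NF

Candidate keys: {BookID}, {Branch, DueDate}, {DueDate, ISBN}. Prime attributes: {BookID, Branch, DueDate, ISBN}.
ISBN -> Branch: {ISBN}⁺ = {Branch, ISBN, LoanDate}, which is not all of the attributes, so the left side is not a superkey — BCNF is violated.
Because {LoanDate} is non-prime and the left side of Branch -> LoanDate is not a superkey, the relation is not in 3NF.
{Branch} is a proper subset of the key {Branch, DueDate}, and {Branch}⁺ contains the non-prime attribute {LoanDate} — a partial dependency, so 2NF is violated.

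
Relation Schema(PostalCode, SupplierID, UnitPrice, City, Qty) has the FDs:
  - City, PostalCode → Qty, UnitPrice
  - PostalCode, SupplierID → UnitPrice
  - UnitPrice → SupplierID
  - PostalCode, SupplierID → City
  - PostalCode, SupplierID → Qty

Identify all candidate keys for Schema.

{City, PostalCode}, {PostalCode, SupplierID}, {PostalCode, UnitPrice}

Attributes never on any right-hand side: {PostalCode} — every candidate key must contain it.
{City, PostalCode}⁺ = {City, PostalCode, Qty, SupplierID, UnitPrice}, which is every attribute, so {City, PostalCode} is a candidate key.
{PostalCode, SupplierID}⁺ = {City, PostalCode, Qty, SupplierID, UnitPrice}, which is every attribute, so {PostalCode, SupplierID} is a candidate key.
{PostalCode, UnitPrice}⁺ = {City, PostalCode, Qty, SupplierID, UnitPrice}, which is every attribute, so {PostalCode, UnitPrice} is a candidate key.
These are minimal and exhaustive — every other superkey contains one of them.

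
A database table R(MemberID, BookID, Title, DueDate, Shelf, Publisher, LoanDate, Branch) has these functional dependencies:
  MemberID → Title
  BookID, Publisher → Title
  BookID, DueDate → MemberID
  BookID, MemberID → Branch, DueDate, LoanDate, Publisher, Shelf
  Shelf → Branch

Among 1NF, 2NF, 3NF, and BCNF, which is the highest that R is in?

1NF

Candidate keys: {BookID, DueDate}, {BookID, MemberID}. Prime attributes: {BookID, DueDate, MemberID}.
For MemberID → Title we have {MemberID}⁺ = {MemberID, Title}; {MemberID} is not a superkey, so BCNF fails.
Because {Title} is non-prime and the left side of MemberID → Title is not a superkey, the relation is not in 3NF.
{MemberID} is a proper subset of the key {BookID, MemberID}, and {MemberID}⁺ contains the non-prime attribute {Title} — a partial dependency, so 2NF is violated.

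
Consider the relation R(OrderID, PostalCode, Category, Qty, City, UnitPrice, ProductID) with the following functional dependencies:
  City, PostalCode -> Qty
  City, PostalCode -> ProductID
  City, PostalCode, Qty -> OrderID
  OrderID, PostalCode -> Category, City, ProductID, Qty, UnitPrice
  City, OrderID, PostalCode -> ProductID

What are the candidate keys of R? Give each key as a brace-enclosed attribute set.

No FD produces {PostalCode}, so it must be in every candidate key.
Closure of {City, PostalCode} is {Category, City, OrderID, PostalCode, ProductID, Qty, UnitPrice}, the whole schema; {City, PostalCode} is a candidate key.
Closure of {OrderID, PostalCode} is {Category, City, OrderID, PostalCode, ProductID, Qty, UnitPrice}, the whole schema; {OrderID, PostalCode} is a candidate key.
Any other superkey properly contains one of these, so there are no further candidate keys.

{City, PostalCode}, {OrderID, PostalCode}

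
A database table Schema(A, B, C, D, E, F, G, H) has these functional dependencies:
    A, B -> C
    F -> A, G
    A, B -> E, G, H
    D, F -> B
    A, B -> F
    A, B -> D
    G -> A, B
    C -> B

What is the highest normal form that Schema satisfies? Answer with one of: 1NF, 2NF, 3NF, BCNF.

Candidate keys: {A, B}, {A, C}, {F}, {G}. Prime attributes: {A, B, C, F, G}.
C -> B breaks BCNF: {C}⁺ = {B, C}, so {C} is not a superkey.
Since {B} ⊆ prime attributes and every other non-superkey FD also has a prime right side, the schema is in 3NF.

3NF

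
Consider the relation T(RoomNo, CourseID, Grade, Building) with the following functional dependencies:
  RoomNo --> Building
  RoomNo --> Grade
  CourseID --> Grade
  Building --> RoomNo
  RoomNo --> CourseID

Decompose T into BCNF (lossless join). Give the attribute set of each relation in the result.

{Building, CourseID, RoomNo}; {CourseID, Grade}

Candidate keys of the original relation: {Building}, {RoomNo}.
In {Building, CourseID, Grade, RoomNo}, {CourseID} is not a superkey ({CourseID}⁺ restricted to this set is {CourseID, Grade}), so split on CourseID --> Grade into {CourseID, Grade} and {Building, CourseID, RoomNo}.
{CourseID, Grade} has no BCNF violation.
{Building, CourseID, RoomNo} has no BCNF violation.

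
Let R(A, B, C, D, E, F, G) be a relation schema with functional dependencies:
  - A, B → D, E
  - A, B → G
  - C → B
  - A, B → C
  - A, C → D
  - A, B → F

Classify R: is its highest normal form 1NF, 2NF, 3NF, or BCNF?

3NF

Candidate keys: {A, B}, {A, C}. Prime attributes: {A, B, C}.
For C → B we have {C}⁺ = {B, C}; {C} is not a superkey, so BCNF fails.
Since {B} ⊆ prime attributes and every other non-superkey FD also has a prime right side, the schema is in 3NF.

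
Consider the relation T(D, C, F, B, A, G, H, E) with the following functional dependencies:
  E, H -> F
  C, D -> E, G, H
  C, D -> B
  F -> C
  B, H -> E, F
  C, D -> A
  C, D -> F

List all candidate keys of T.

{B, D, H}, {C, D}, {D, E, H}, {D, F}

{D} never appears on the right of any FD, so every key must include it.
{C, D} is a candidate key since {C, D}⁺ = {A, B, C, D, E, F, G, H} covers every attribute.
{D, F} is a candidate key since {D, F}⁺ = {A, B, C, D, E, F, G, H} covers every attribute.
{B, D, H} is a candidate key since {B, D, H}⁺ = {A, B, C, D, E, F, G, H} covers every attribute.
{D, E, H} is a candidate key since {D, E, H}⁺ = {A, B, C, D, E, F, G, H} covers every attribute.
Any other superkey properly contains one of these, so there are no further candidate keys.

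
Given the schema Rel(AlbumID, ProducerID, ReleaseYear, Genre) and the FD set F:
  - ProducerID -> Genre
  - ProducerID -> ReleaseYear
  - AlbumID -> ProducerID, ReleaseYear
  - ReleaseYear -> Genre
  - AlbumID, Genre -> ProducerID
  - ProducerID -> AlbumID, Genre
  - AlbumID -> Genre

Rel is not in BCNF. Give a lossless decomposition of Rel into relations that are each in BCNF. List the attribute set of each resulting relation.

Candidate keys of the original relation: {AlbumID}, {ProducerID}.
{AlbumID, Genre, ProducerID, ReleaseYear}: {ReleaseYear} determines {Genre, ReleaseYear} here but is not a superkey — split on ReleaseYear -> Genre, giving {Genre, ReleaseYear} and {AlbumID, ProducerID, ReleaseYear}.
{Genre, ReleaseYear}: every determinant is a superkey — BCNF.
{AlbumID, ProducerID, ReleaseYear}: every determinant is a superkey — BCNF.

{AlbumID, ProducerID, ReleaseYear}; {Genre, ReleaseYear}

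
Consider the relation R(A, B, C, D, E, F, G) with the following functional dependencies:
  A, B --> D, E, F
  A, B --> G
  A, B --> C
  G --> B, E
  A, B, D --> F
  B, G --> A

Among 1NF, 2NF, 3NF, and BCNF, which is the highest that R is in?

Candidate keys: {A, B}, {G}. Prime attributes: {A, B, G}.
Every FD has a superkey on the left, so the relation is in BCNF.

BCNF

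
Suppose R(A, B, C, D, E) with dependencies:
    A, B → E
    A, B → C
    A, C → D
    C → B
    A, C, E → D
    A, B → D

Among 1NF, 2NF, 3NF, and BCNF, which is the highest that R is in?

3NF

Candidate keys: {A, B}, {A, C}. Prime attributes: {A, B, C}.
C → B breaks BCNF: {C}⁺ = {B, C}, so {C} is not a superkey.
But every attribute on its right side ({B}) is prime, and the same holds for every other non-superkey FD, so 3NF still holds.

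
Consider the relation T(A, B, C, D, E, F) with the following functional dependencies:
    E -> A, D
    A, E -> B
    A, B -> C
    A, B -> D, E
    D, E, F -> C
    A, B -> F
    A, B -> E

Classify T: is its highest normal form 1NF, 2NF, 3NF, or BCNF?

BCNF

Candidate keys: {A, B}, {E}. Prime attributes: {A, B, E}.
Each dependency's left side is a superkey — BCNF holds.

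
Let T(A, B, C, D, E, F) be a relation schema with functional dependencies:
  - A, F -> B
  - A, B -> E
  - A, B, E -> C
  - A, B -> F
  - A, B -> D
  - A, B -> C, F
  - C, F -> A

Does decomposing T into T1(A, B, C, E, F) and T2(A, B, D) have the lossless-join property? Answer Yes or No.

T1 ∩ T2 = {A, B}; its closure under F is {A, B, C, D, E, F}.
This includes all of T1, so the common attributes are a superkey of T1 — the join is lossless.

Yes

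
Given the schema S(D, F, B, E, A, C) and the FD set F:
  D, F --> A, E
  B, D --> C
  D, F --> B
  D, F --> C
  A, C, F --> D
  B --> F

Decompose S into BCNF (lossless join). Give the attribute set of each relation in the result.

{A, B, C, D, E}; {B, F}

Candidate keys of the original relation: {A, B, C}, {A, C, F}, {B, D}, {D, F}.
Within {A, B, C, D, E, F}: {B}⁺ ∩ {A, B, C, D, E, F} = {B, F}, not the whole set, so B --> F violates BCNF; decompose into {B, F} and {A, B, C, D, E}.
{B, F} is in BCNF.
{A, B, C, D, E} is in BCNF.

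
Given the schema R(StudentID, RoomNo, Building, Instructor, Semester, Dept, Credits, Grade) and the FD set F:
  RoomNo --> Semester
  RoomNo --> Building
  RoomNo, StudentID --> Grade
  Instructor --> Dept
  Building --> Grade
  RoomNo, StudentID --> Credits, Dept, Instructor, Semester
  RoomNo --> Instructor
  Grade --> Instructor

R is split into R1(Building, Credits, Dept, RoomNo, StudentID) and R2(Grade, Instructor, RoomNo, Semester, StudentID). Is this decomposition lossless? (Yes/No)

Yes

R1 ∩ R2 = {RoomNo, StudentID}; its closure under F is {Building, Credits, Dept, Grade, Instructor, RoomNo, Semester, StudentID}.
Since R1 ⊆ {Building, Credits, Dept, Grade, Instructor, RoomNo, Semester, StudentID}, the intersection is a superkey of R1; the decomposition is lossless.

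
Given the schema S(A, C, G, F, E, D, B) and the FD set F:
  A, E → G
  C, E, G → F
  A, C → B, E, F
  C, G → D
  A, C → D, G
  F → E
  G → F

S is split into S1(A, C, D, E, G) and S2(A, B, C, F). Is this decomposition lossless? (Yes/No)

Common attributes: {A, C}; their closure is {A, B, C, D, E, F, G}.
Since S1 ⊆ {A, B, C, D, E, F, G}, the intersection is a superkey of S1; the decomposition is lossless.

Yes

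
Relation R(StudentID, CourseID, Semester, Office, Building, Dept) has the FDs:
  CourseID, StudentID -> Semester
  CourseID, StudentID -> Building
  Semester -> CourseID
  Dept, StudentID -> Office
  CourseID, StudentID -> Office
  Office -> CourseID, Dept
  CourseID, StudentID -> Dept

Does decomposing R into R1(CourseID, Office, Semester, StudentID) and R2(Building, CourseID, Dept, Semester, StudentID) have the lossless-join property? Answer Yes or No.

Yes

Common attributes: {CourseID, Semester, StudentID}; their closure is {Building, CourseID, Dept, Office, Semester, StudentID}.
This includes all of R1, so the common attributes are a superkey of R1 — the join is lossless.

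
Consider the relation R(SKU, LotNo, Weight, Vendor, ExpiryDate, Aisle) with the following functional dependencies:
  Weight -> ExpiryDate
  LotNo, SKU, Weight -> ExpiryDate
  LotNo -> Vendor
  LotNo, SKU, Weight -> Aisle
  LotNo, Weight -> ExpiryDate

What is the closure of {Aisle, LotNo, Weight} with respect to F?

Start with {Aisle, LotNo, Weight}.
Weight -> ExpiryDate applies; add {ExpiryDate} → now {Aisle, ExpiryDate, LotNo, Weight}.
LotNo -> Vendor applies; add {Vendor} → now {Aisle, ExpiryDate, LotNo, Vendor, Weight}.
No further FD applies.

{Aisle, ExpiryDate, LotNo, Vendor, Weight}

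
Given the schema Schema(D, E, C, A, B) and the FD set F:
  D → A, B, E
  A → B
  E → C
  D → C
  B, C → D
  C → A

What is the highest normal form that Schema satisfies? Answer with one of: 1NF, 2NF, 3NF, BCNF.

2NF

Candidate keys: {C}, {D}, {E}. Prime attributes: {C, D, E}.
A → B breaks BCNF: {A}⁺ = {A, B}, so {A} is not a superkey.
Because {B} is non-prime and the left side of A → B is not a superkey, the relation is not in 3NF.
With only single-attribute keys there can be no partial dependency, so 2NF holds.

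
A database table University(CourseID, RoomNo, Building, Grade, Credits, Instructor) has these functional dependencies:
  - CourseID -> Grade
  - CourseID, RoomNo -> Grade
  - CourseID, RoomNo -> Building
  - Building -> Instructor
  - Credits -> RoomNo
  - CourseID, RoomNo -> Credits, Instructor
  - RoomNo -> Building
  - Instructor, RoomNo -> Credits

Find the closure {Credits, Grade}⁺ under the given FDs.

Start with {Credits, Grade}.
Credits -> RoomNo applies; add {RoomNo} → now {Credits, Grade, RoomNo}.
RoomNo -> Building applies; add {Building} → now {Building, Credits, Grade, RoomNo}.
Building -> Instructor applies; add {Instructor} → now {Building, Credits, Grade, Instructor, RoomNo}.
No further FD applies.

{Building, Credits, Grade, Instructor, RoomNo}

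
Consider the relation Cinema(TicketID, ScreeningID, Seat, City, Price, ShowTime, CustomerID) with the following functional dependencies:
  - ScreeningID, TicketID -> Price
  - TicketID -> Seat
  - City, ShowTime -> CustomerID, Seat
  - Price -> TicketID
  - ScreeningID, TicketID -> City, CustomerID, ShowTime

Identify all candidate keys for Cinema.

{ScreeningID} never appears on the right of any FD, so every key must include it.
Closure of {Price, ScreeningID} is {City, CustomerID, Price, ScreeningID, Seat, ShowTime, TicketID}, the whole schema; {Price, ScreeningID} is a candidate key.
Closure of {ScreeningID, TicketID} is {City, CustomerID, Price, ScreeningID, Seat, ShowTime, TicketID}, the whole schema; {ScreeningID, TicketID} is a candidate key.
No proper subset of any of these is a key, and no other minimal superkey exists.

{Price, ScreeningID}, {ScreeningID, TicketID}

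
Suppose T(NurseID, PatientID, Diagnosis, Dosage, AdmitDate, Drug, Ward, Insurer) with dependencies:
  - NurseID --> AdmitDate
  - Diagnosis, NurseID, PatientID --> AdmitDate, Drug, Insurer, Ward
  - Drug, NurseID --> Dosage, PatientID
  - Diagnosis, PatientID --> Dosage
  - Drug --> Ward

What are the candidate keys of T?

{Diagnosis, Drug, NurseID}, {Diagnosis, NurseID, PatientID}

{Diagnosis, NurseID} never appear on the right of any FD, so every key must include all of them.
{Diagnosis, Drug, NurseID} is a candidate key since {Diagnosis, Drug, NurseID}⁺ = {AdmitDate, Diagnosis, Dosage, Drug, Insurer, NurseID, PatientID, Ward} covers every attribute.
{Diagnosis, NurseID, PatientID} is a candidate key since {Diagnosis, NurseID, PatientID}⁺ = {AdmitDate, Diagnosis, Dosage, Drug, Insurer, NurseID, PatientID, Ward} covers every attribute.
Any other superkey properly contains one of these, so there are no further candidate keys.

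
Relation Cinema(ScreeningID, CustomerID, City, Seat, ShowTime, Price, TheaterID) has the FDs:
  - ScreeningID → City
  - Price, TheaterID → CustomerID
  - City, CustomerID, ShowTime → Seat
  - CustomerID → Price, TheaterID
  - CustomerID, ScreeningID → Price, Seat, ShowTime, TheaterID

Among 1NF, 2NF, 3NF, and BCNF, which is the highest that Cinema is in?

Candidate keys: {CustomerID, ScreeningID}, {Price, ScreeningID, TheaterID}. Prime attributes: {CustomerID, Price, ScreeningID, TheaterID}.
ScreeningID → City breaks BCNF: {ScreeningID}⁺ = {City, ScreeningID}, so {ScreeningID} is not a superkey.
ScreeningID → City has non-prime {City} on the right and a non-superkey on the left, so 3NF fails.
The proper key subset {ScreeningID} of {CustomerID, ScreeningID} determines non-prime {City}, so the relation is not even in 2NF.

1NF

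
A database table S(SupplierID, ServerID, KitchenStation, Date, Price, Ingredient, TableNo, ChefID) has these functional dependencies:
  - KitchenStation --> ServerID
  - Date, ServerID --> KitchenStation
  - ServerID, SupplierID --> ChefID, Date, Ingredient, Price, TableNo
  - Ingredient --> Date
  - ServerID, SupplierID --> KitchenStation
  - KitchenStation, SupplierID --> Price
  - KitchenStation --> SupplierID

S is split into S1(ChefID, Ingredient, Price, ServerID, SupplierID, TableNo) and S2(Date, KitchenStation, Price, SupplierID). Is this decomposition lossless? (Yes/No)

Common attributes: {Price, SupplierID}; their closure is {Price, SupplierID}.
Neither S1 nor S2 is contained in that closure, so the decomposition is lossy.

No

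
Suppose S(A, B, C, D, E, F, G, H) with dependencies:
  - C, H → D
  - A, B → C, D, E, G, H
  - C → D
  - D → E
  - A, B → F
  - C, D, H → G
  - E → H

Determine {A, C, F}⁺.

Start with {A, C, F}.
C → D applies; add {D} → now {A, C, D, F}.
D → E applies; add {E} → now {A, C, D, E, F}.
E → H applies; add {H} → now {A, C, D, E, F, H}.
C, D, H → G applies; add {G} → now {A, C, D, E, F, G, H}.
No further FD applies.

{A, C, D, E, F, G, H}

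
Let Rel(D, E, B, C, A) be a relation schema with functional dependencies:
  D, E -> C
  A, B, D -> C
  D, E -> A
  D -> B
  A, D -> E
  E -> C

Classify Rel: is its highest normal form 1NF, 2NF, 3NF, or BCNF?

Candidate keys: {A, D}, {D, E}. Prime attributes: {A, D, E}.
D -> B breaks BCNF: {D}⁺ = {B, D}, so {D} is not a superkey.
D -> B has non-prime {B} on the right and a non-superkey on the left, so 3NF fails.
The proper key subset {D} of {A, D} determines non-prime {B}, so the relation is not even in 2NF.

1NF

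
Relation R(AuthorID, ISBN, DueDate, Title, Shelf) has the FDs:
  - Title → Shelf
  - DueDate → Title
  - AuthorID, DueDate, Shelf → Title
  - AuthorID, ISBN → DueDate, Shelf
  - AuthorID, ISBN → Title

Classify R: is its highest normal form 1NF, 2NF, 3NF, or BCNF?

Candidate key: {AuthorID, ISBN}. Prime attributes: {AuthorID, ISBN}.
Title → Shelf breaks BCNF: {Title}⁺ = {Shelf, Title}, so {Title} is not a superkey.
Title → Shelf has non-prime {Shelf} on the right and a non-superkey on the left, so 3NF fails.
No proper subset of a key has a non-prime attribute in its closure, so there is no partial dependency; 2NF holds.

2NF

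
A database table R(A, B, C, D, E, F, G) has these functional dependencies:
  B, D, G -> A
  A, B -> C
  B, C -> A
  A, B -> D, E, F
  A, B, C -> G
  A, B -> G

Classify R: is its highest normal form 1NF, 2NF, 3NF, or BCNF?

BCNF

Candidate keys: {A, B}, {B, C}, {B, D, G}. Prime attributes: {A, B, C, D, G}.
Each dependency's left side is a superkey — BCNF holds.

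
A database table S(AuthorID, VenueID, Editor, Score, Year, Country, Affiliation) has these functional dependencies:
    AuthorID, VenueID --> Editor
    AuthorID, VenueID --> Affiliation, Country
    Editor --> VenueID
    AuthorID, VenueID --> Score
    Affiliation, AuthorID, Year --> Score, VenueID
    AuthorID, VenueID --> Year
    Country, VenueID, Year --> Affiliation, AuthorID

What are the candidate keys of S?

{AuthorID, Editor}⁺ = {Affiliation, AuthorID, Country, Editor, Score, VenueID, Year}, which is every attribute, so {AuthorID, Editor} is a candidate key.
{AuthorID, VenueID}⁺ = {Affiliation, AuthorID, Country, Editor, Score, VenueID, Year}, which is every attribute, so {AuthorID, VenueID} is a candidate key.
{Affiliation, AuthorID, Year}⁺ = {Affiliation, AuthorID, Country, Editor, Score, VenueID, Year}, which is every attribute, so {Affiliation, AuthorID, Year} is a candidate key.
{Country, Editor, Year}⁺ = {Affiliation, AuthorID, Country, Editor, Score, VenueID, Year}, which is every attribute, so {Country, Editor, Year} is a candidate key.
{Country, VenueID, Year}⁺ = {Affiliation, AuthorID, Country, Editor, Score, VenueID, Year}, which is every attribute, so {Country, VenueID, Year} is a candidate key.
These are minimal and exhaustive — every other superkey contains one of them.

{Affiliation, AuthorID, Year}, {AuthorID, Editor}, {AuthorID, VenueID}, {Country, Editor, Year}, {Country, VenueID, Year}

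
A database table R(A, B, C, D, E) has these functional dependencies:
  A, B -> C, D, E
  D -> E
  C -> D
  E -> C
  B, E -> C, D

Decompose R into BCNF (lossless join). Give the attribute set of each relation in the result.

{A, B, D}; {C, D, E}

Candidate key of the original relation: {A, B}.
In {A, B, C, D, E}, {D} is not a superkey ({D}⁺ restricted to this set is {C, D, E}), so split on D -> C, E into {C, D, E} and {A, B, D}.
{C, D, E}: every determinant is a superkey — BCNF.
{A, B, D}: every determinant is a superkey — BCNF.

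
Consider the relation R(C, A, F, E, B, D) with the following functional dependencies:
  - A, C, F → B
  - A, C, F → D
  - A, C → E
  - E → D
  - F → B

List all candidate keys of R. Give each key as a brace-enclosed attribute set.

{A, C, F}

Attributes never on any right-hand side: {A, C, F} — every candidate key must contain all of them.
Closure of {A, C, F} is {A, B, C, D, E, F}, the whole schema; {A, C, F} is a candidate key.
Every other attribute set either contains this one or has a smaller closure.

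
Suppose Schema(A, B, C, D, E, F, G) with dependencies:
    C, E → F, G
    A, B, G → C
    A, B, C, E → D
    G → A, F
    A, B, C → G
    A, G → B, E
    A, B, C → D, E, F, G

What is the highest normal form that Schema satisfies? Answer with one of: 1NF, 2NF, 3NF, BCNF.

Candidate keys: {A, B, C}, {C, E}, {G}. Prime attributes: {A, B, C, E, G}.
The left-hand side of every FD is a superkey, so BCNF is satisfied.

BCNF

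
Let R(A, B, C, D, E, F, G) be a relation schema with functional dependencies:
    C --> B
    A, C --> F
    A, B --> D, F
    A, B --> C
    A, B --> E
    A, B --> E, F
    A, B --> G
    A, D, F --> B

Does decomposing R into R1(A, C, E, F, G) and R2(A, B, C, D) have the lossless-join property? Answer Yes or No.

Yes

Common attributes: {A, C}; their closure is {A, B, C, D, E, F, G}.
R1 is contained in that closure, so R1 ∩ R2 --> R1 holds and the join is lossless.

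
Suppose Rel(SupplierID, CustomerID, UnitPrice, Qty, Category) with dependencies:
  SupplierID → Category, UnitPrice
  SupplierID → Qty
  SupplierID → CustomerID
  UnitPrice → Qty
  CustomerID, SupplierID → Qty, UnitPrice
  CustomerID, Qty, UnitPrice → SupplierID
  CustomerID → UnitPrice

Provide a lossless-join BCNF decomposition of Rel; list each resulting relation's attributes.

{Category, CustomerID, SupplierID, UnitPrice}; {Qty, UnitPrice}

Candidate keys of the original relation: {CustomerID}, {SupplierID}.
In {Category, CustomerID, Qty, SupplierID, UnitPrice}, {UnitPrice} is not a superkey ({UnitPrice}⁺ restricted to this set is {Qty, UnitPrice}), so split on UnitPrice → Qty into {Qty, UnitPrice} and {Category, CustomerID, SupplierID, UnitPrice}.
{Qty, UnitPrice} is in BCNF.
{Category, CustomerID, SupplierID, UnitPrice} is in BCNF.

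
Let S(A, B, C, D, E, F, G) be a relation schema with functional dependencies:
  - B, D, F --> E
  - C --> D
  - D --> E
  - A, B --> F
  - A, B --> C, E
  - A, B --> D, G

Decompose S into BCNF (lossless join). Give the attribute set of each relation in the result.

{A, B, C, F, G}; {B, D, F}; {C, D}; {D, E}

Candidate key of the original relation: {A, B}.
{A, B, C, D, E, F, G}: {B, D, F} determines {B, D, E, F} here but is not a superkey — split on B, D, F --> E, giving {B, D, E, F} and {A, B, C, D, F, G}.
{B, D, E, F}: {D} determines {D, E} here but is not a superkey — split on D --> E, giving {D, E} and {B, D, F}.
{D, E} is in BCNF.
{B, D, F} is in BCNF.
{A, B, C, D, F, G}: {C} determines {C, D} here but is not a superkey — split on C --> D, giving {C, D} and {A, B, C, F, G}.
{C, D} is in BCNF.
{A, B, C, F, G} is in BCNF.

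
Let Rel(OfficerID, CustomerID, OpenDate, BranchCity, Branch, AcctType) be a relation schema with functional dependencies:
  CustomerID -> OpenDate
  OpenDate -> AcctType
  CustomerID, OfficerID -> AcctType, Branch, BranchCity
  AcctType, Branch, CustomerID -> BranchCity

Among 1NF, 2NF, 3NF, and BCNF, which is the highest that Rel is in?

Candidate key: {CustomerID, OfficerID}. Prime attributes: {CustomerID, OfficerID}.
CustomerID -> OpenDate breaks BCNF: {CustomerID}⁺ = {AcctType, CustomerID, OpenDate}, so {CustomerID} is not a superkey.
CustomerID -> OpenDate determines the non-prime attribute {OpenDate} from a non-superkey — 3NF is violated.
The proper key subset {CustomerID} of {CustomerID, OfficerID} determines non-prime {AcctType, OpenDate}, so the relation is not even in 2NF.

1NF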